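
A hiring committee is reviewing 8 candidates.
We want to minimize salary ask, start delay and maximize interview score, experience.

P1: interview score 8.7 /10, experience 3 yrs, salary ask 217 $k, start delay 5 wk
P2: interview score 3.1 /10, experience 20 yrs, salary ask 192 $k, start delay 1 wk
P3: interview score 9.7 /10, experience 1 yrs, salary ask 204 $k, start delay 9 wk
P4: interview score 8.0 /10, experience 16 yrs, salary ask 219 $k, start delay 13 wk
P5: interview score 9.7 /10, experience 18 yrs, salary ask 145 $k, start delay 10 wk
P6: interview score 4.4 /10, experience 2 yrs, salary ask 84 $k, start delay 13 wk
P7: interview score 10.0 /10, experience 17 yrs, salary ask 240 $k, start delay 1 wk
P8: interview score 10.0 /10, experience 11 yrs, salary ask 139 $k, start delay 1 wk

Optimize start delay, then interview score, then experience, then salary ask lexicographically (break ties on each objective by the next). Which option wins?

First minimize start delay: best is 1, kept {P2, P7, P8}.
Then maximize interview score: best is 10.0, kept {P7, P8}.
Then maximize experience: best is 17, kept {P7}.

P7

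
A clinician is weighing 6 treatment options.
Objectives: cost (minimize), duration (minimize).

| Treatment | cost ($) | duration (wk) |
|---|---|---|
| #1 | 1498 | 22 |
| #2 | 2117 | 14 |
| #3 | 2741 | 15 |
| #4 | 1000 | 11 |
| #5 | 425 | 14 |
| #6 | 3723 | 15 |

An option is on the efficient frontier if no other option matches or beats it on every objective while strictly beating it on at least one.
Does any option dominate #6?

Yes

#2 vs #6: cost 2117≤3723, duration 14≤15 — #2 is at least as good on every objective and strictly better on at least one, so #2 dominates #6.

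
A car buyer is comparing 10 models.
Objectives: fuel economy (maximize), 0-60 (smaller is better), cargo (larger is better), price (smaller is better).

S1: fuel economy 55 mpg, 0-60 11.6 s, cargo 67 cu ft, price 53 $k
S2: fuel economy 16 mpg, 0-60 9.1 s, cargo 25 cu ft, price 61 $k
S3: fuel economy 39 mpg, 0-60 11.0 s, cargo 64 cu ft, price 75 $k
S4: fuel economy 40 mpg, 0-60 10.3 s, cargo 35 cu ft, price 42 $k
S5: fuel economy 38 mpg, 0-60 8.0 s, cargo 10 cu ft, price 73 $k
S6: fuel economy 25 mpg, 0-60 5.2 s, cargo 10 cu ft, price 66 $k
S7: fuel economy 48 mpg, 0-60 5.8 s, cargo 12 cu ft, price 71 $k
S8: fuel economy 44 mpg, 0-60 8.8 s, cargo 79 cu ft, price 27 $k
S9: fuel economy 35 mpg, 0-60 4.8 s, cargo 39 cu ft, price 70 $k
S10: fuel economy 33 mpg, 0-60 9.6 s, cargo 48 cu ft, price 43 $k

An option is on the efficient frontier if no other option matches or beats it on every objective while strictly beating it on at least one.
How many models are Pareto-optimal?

5

S1: not dominated (best fuel economy).
S2: dominated by S8 (fuel economy 44≥16, 0-60 8.8≤9.1, cargo 79≥25, price 27≤61).
S3: dominated by S8 (fuel economy 44≥39, 0-60 8.8≤11.0, cargo 79≥64, price 27≤75).
S4: dominated by S8 (fuel economy 44≥40, 0-60 8.8≤10.3, cargo 79≥35, price 27≤42).
S5: dominated by S7 (fuel economy 48≥38, 0-60 5.8≤8.0, cargo 12≥10, price 71≤73).
S6: not dominated.
S7: not dominated.
S8: not dominated (best cargo).
S9: not dominated (best 0-60).
S10: dominated by S8 (fuel economy 44≥33, 0-60 8.8≤9.6, cargo 79≥48, price 27≤43).
Pareto-optimal: S1, S6, S7, S8, S9 → 5.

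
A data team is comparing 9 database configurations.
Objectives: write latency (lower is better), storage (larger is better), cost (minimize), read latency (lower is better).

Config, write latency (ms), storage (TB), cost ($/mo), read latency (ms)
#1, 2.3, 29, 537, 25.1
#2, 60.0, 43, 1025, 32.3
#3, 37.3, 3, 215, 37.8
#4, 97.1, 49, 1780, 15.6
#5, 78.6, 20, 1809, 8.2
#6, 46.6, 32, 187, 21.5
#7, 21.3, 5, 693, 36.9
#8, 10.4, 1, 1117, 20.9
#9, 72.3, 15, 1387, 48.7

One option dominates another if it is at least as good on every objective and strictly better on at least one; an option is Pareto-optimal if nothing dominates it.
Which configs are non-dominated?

#1: not dominated (best write latency).
#2: not dominated.
#3: not dominated.
#4: not dominated (best storage).
#5: not dominated (best read latency).
#6: not dominated (best cost).
#7: dominated by #1 (write latency 2.3≤21.3, storage 29≥5, cost 537≤693, read latency 25.1≤36.9).
#8: not dominated.
#9: dominated by #1 (write latency 2.3≤72.3, storage 29≥15, cost 537≤1387, read latency 25.1≤48.7).

#1, #2, #3, #4, #5, #6, #8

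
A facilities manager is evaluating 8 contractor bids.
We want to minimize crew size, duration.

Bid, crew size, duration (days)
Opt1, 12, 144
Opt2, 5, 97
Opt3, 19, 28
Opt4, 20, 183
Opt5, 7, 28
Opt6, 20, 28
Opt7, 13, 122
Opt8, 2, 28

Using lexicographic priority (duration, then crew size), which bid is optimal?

First minimize duration: best is 28, kept {Opt3, Opt5, Opt6, Opt8}.
Then minimize crew size: best is 2, kept {Opt8}.

Opt8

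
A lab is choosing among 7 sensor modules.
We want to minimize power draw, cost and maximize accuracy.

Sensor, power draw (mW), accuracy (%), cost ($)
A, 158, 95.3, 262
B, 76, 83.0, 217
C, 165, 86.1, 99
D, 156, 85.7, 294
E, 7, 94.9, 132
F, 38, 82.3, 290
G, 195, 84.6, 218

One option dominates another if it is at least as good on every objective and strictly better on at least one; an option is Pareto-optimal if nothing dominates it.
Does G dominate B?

No

G vs B: G is worse on power draw (195 vs 76), so it does not dominate B.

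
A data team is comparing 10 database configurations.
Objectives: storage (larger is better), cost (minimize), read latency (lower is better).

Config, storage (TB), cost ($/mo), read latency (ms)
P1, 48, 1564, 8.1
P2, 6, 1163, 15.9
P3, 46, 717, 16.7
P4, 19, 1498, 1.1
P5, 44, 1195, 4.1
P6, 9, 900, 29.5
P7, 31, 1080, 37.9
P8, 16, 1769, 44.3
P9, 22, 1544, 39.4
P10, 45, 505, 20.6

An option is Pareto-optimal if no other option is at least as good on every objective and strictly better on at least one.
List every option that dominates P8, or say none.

P1, P3, P4, P5, P7, P9, P10

P1: storage 48≥16, cost 1564≤1769, read latency 8.1≤44.3 — dominates P8.
P3: storage 46≥16, cost 717≤1769, read latency 16.7≤44.3 — dominates P8.
P4: storage 19≥16, cost 1498≤1769, read latency 1.1≤44.3 — dominates P8.
P5: storage 44≥16, cost 1195≤1769, read latency 4.1≤44.3 — dominates P8.
P7: storage 31≥16, cost 1080≤1769, read latency 37.9≤44.3 — dominates P8.
P9: storage 22≥16, cost 1544≤1769, read latency 39.4≤44.3 — dominates P8.
P10: storage 45≥16, cost 505≤1769, read latency 20.6≤44.3 — dominates P8.
Others (P2, P6) are each worse than P8 on at least one objective.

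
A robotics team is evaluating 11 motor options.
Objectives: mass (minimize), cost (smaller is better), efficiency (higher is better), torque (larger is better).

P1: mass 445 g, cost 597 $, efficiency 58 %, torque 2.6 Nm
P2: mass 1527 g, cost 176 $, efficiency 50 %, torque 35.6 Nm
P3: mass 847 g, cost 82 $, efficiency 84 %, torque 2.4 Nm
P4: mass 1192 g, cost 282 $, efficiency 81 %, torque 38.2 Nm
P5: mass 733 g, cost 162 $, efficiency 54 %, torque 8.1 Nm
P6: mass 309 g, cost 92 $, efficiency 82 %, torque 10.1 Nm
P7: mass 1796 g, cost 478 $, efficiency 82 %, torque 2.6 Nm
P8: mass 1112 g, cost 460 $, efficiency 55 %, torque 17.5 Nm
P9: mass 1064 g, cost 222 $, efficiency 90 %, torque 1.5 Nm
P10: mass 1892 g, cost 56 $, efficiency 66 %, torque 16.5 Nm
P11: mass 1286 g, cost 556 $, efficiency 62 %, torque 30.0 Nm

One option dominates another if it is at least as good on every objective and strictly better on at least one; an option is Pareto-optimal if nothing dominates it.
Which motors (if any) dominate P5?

P6: mass 309≤733, cost 92≤162, efficiency 82≥54, torque 10.1≥8.1 — dominates P5.
Others (P1, P2, P3, P4, P7, P8, P9, P10, P11) are each worse than P5 on at least one objective.

P6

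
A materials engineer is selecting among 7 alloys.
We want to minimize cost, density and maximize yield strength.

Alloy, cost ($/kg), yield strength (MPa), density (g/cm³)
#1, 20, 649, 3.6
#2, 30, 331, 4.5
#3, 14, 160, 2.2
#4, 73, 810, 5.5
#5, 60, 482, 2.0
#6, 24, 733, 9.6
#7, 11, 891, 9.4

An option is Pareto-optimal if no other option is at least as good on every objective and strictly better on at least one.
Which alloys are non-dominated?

#1: not dominated.
#2: dominated by #1 (cost 20≤30, yield strength 649≥331, density 3.6≤4.5).
#3: not dominated.
#4: not dominated.
#5: not dominated (best density).
#6: dominated by #7 (cost 11≤24, yield strength 891≥733, density 9.4≤9.6).
#7: not dominated (best cost).

#1, #3, #4, #5, #7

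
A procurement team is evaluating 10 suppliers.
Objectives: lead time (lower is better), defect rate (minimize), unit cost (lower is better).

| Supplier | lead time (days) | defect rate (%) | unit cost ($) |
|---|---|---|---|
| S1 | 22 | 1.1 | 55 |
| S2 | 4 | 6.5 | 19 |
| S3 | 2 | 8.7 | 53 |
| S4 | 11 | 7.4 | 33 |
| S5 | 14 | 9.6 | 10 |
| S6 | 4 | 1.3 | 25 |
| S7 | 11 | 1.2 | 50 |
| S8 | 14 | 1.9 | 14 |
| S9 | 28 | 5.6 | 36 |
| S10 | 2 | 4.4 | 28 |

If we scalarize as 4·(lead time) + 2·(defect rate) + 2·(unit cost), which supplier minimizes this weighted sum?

S2

S1: 4·22 + 2·1.1 + 2·55 = 200.2
S2: 4·4 + 2·6.5 + 2·19 = 67.0
S3: 4·2 + 2·8.7 + 2·53 = 131.4
S4: 4·11 + 2·7.4 + 2·33 = 124.8
S5: 4·14 + 2·9.6 + 2·10 = 95.2
S6: 4·4 + 2·1.3 + 2·25 = 68.6
S7: 4·11 + 2·1.2 + 2·50 = 146.4
S8: 4·14 + 2·1.9 + 2·14 = 87.8
S9: 4·28 + 2·5.6 + 2·36 = 195.2
S10: 4·2 + 2·4.4 + 2·28 = 72.8
Lowest: S2 at 67.0.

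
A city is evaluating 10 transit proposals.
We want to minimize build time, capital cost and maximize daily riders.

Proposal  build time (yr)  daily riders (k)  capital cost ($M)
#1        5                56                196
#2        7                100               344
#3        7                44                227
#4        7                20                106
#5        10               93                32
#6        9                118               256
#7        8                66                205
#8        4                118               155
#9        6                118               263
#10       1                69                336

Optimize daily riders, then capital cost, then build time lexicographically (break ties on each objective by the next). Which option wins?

First maximize daily riders: best is 118, kept {#6, #8, #9}.
Then minimize capital cost: best is 155, kept {#8}.

#8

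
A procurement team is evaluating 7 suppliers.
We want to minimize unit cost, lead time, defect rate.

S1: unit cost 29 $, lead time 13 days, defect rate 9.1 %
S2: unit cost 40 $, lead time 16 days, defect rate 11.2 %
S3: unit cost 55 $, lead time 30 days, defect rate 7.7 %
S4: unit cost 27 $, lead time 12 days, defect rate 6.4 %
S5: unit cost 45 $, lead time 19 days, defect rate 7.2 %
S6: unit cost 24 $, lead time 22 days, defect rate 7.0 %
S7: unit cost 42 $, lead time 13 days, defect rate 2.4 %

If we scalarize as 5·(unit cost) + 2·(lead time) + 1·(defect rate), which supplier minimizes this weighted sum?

S1: 5·29 + 2·13 + 1·9.1 = 180.1
S2: 5·40 + 2·16 + 1·11.2 = 243.2
S3: 5·55 + 2·30 + 1·7.7 = 342.7
S4: 5·27 + 2·12 + 1·6.4 = 165.4
S5: 5·45 + 2·19 + 1·7.2 = 270.2
S6: 5·24 + 2·22 + 1·7.0 = 171.0
S7: 5·42 + 2·13 + 1·2.4 = 238.4
Lowest: S4 at 165.4.

S4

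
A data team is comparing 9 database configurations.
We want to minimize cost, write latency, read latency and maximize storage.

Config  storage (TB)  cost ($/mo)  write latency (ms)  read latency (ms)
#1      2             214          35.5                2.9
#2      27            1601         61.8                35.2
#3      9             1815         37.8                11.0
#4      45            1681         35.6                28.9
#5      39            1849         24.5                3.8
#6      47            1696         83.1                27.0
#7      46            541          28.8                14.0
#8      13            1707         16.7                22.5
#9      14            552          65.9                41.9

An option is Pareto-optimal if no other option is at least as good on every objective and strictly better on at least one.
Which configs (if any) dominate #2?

#7

#7: storage 46≥27, cost 541≤1601, write latency 28.8≤61.8, read latency 14.0≤35.2 — dominates #2.
Others (#1, #3, #4, #5, #6, #8, #9) are each worse than #2 on at least one objective.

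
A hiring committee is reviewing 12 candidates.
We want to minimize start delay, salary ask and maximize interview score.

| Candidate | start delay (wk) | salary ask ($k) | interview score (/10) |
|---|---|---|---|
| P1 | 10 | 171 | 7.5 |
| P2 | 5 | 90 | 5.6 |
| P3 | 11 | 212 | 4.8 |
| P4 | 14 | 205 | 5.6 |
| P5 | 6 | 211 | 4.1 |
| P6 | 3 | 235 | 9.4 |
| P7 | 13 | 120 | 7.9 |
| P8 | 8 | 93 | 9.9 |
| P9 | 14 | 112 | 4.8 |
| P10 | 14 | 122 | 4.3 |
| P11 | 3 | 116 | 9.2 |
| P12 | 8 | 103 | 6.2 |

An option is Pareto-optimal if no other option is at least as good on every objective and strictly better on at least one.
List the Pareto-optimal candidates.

P1: dominated by P8 (start delay 8≤10, salary ask 93≤171, interview score 9.9≥7.5).
P2: not dominated (best salary ask).
P3: dominated by P1 (start delay 10≤11, salary ask 171≤212, interview score 7.5≥4.8).
P4: dominated by P1 (start delay 10≤14, salary ask 171≤205, interview score 7.5≥5.6).
P5: dominated by P2 (start delay 5≤6, salary ask 90≤211, interview score 5.6≥4.1).
P6: not dominated.
P7: dominated by P8 (start delay 8≤13, salary ask 93≤120, interview score 9.9≥7.9).
P8: not dominated (best interview score).
P9: dominated by P2 (start delay 5≤14, salary ask 90≤112, interview score 5.6≥4.8).
P10: dominated by P2 (start delay 5≤14, salary ask 90≤122, interview score 5.6≥4.3).
P11: not dominated.
P12: dominated by P8 (start delay 8≤8, salary ask 93≤103, interview score 9.9≥6.2).

P2, P6, P8, P11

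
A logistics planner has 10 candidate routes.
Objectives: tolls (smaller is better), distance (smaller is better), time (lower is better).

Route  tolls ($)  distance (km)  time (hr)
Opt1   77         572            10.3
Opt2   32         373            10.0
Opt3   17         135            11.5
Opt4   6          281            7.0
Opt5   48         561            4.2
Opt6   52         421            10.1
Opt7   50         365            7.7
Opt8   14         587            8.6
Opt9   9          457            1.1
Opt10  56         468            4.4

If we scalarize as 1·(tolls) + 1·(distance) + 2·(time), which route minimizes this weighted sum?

Opt3

Opt1: 1·77 + 1·572 + 2·10.3 = 669.6
Opt2: 1·32 + 1·373 + 2·10.0 = 425.0
Opt3: 1·17 + 1·135 + 2·11.5 = 175.0
Opt4: 1·6 + 1·281 + 2·7.0 = 301.0
Opt5: 1·48 + 1·561 + 2·4.2 = 617.4
Opt6: 1·52 + 1·421 + 2·10.1 = 493.2
Opt7: 1·50 + 1·365 + 2·7.7 = 430.4
Opt8: 1·14 + 1·587 + 2·8.6 = 618.2
Opt9: 1·9 + 1·457 + 2·1.1 = 468.2
Opt10: 1·56 + 1·468 + 2·4.4 = 532.8
Lowest: Opt3 at 175.0.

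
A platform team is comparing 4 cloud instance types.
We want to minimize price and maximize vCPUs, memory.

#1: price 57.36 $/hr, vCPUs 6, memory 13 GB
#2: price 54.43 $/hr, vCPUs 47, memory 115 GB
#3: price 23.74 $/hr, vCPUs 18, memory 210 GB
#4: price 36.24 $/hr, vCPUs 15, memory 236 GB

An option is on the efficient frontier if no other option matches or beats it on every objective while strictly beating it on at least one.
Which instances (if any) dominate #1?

#2, #3, #4

#2: price 54.43≤57.36, vCPUs 47≥6, memory 115≥13 — dominates #1.
#3: price 23.74≤57.36, vCPUs 18≥6, memory 210≥13 — dominates #1.
#4: price 36.24≤57.36, vCPUs 15≥6, memory 236≥13 — dominates #1.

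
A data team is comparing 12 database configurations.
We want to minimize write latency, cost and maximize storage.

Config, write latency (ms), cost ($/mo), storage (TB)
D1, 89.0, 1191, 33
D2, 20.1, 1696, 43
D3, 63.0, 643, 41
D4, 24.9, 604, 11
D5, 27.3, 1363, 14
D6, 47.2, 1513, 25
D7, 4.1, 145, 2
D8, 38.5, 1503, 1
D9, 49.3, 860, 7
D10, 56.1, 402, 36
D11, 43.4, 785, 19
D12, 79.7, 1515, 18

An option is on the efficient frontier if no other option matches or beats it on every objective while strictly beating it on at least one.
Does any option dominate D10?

No

D1: worse on write latency (89.0 vs 56.1).
D2: worse on cost (1696 vs 402).
D3: worse on write latency (63.0 vs 56.1).
D4: worse on cost (604 vs 402).
D5: worse on cost (1363 vs 402).
D6: worse on cost (1513 vs 402).
D7: worse on storage (2 vs 36).
D8: worse on cost (1503 vs 402).
D9: worse on cost (860 vs 402).
D11: worse on cost (785 vs 402).
D12: worse on write latency (79.7 vs 56.1).
No option is at least as good as D10 on every objective and strictly better on one.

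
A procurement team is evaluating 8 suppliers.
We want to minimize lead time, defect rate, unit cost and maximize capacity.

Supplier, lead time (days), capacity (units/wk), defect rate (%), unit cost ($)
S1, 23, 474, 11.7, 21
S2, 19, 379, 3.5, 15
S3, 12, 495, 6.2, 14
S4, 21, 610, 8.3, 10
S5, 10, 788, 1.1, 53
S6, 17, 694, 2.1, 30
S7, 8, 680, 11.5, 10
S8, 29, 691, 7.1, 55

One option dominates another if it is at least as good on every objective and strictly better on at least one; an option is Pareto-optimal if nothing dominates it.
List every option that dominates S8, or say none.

S5, S6

S5: lead time 10≤29, capacity 788≥691, defect rate 1.1≤7.1, unit cost 53≤55 — dominates S8.
S6: lead time 17≤29, capacity 694≥691, defect rate 2.1≤7.1, unit cost 30≤55 — dominates S8.
Others (S1, S2, S3, S4, S7) are each worse than S8 on at least one objective.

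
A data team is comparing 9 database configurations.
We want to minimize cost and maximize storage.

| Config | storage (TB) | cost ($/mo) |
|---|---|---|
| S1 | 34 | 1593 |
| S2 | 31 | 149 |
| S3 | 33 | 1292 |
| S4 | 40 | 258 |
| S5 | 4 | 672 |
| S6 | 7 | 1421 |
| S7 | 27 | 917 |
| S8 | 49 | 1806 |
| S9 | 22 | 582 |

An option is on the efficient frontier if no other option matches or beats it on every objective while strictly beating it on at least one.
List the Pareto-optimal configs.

S1: dominated by S4 (storage 40≥34, cost 258≤1593).
S2: not dominated (best cost).
S3: dominated by S4 (storage 40≥33, cost 258≤1292).
S4: not dominated.
S5: dominated by S2 (storage 31≥4, cost 149≤672).
S6: dominated by S2 (storage 31≥7, cost 149≤1421).
S7: dominated by S2 (storage 31≥27, cost 149≤917).
S8: not dominated (best storage).
S9: dominated by S2 (storage 31≥22, cost 149≤582).

S2, S4, S8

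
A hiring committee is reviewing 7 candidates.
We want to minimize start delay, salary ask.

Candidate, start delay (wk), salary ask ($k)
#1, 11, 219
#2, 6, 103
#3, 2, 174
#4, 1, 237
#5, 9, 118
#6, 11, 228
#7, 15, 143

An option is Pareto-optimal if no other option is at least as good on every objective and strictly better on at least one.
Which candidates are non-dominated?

#1: dominated by #2 (start delay 6≤11, salary ask 103≤219).
#2: not dominated (best salary ask).
#3: not dominated.
#4: not dominated (best start delay).
#5: dominated by #2 (start delay 6≤9, salary ask 103≤118).
#6: dominated by #1 (start delay 11≤11, salary ask 219≤228).
#7: dominated by #2 (start delay 6≤15, salary ask 103≤143).

#2, #3, #4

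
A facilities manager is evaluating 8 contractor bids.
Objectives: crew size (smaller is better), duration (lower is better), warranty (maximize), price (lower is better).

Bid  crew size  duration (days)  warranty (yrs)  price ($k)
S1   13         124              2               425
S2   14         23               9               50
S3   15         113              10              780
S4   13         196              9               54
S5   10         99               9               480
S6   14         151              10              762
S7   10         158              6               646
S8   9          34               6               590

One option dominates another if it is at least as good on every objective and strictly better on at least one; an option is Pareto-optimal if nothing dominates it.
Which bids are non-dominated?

S1, S2, S3, S4, S5, S6, S8

S1: not dominated.
S2: not dominated (best duration).
S3: not dominated.
S4: not dominated.
S5: not dominated.
S6: not dominated.
S7: dominated by S5 (crew size 10≤10, duration 99≤158, warranty 9≥6, price 480≤646).
S8: not dominated (best crew size).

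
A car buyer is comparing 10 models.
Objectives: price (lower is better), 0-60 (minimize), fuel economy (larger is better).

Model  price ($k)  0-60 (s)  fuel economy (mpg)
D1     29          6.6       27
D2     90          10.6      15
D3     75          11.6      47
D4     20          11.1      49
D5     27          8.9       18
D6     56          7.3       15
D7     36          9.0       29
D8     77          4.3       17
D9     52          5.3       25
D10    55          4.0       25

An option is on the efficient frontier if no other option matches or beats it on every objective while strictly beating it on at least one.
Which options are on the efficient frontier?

D1, D4, D5, D7, D9, D10

D1: not dominated.
D2: dominated by D1 (price 29≤90, 0-60 6.6≤10.6, fuel economy 27≥15).
D3: dominated by D4 (price 20≤75, 0-60 11.1≤11.6, fuel economy 49≥47).
D4: not dominated (best price).
D5: not dominated.
D6: dominated by D1 (price 29≤56, 0-60 6.6≤7.3, fuel economy 27≥15).
D7: not dominated.
D8: dominated by D10 (price 55≤77, 0-60 4.0≤4.3, fuel economy 25≥17).
D9: not dominated.
D10: not dominated (best 0-60).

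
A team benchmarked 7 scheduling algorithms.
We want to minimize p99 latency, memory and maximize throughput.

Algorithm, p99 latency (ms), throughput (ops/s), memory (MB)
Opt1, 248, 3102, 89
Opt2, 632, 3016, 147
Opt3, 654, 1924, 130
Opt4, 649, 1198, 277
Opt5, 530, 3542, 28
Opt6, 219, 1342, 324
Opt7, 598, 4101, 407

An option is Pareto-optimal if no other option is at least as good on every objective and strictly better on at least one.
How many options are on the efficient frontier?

Opt1: not dominated.
Opt2: dominated by Opt1 (p99 latency 248≤632, throughput 3102≥3016, memory 89≤147).
Opt3: dominated by Opt1 (p99 latency 248≤654, throughput 3102≥1924, memory 89≤130).
Opt4: dominated by Opt1 (p99 latency 248≤649, throughput 3102≥1198, memory 89≤277).
Opt5: not dominated (best memory).
Opt6: not dominated (best p99 latency).
Opt7: not dominated (best throughput).
Pareto-optimal: Opt1, Opt5, Opt6, Opt7 → 4.

4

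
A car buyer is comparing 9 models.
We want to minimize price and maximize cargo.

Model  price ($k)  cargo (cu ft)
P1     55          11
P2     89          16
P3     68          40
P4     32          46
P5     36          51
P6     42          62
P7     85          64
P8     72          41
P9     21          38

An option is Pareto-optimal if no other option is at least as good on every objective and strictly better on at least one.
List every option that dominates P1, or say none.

P4, P5, P6, P9

P4: price 32≤55, cargo 46≥11 — dominates P1.
P5: price 36≤55, cargo 51≥11 — dominates P1.
P6: price 42≤55, cargo 62≥11 — dominates P1.
P9: price 21≤55, cargo 38≥11 — dominates P1.
Others (P2, P3, P7, P8) are each worse than P1 on at least one objective.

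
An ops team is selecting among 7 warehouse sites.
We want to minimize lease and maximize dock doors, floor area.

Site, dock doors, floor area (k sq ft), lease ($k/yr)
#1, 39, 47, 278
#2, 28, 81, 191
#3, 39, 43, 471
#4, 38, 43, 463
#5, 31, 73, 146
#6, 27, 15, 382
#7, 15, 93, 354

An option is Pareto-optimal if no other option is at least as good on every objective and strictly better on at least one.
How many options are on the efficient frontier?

4

#1: not dominated.
#2: not dominated.
#3: dominated by #1 (dock doors 39≥39, floor area 47≥43, lease 278≤471).
#4: dominated by #1 (dock doors 39≥38, floor area 47≥43, lease 278≤463).
#5: not dominated (best lease).
#6: dominated by #1 (dock doors 39≥27, floor area 47≥15, lease 278≤382).
#7: not dominated (best floor area).
Pareto-optimal: #1, #2, #5, #7 → 4.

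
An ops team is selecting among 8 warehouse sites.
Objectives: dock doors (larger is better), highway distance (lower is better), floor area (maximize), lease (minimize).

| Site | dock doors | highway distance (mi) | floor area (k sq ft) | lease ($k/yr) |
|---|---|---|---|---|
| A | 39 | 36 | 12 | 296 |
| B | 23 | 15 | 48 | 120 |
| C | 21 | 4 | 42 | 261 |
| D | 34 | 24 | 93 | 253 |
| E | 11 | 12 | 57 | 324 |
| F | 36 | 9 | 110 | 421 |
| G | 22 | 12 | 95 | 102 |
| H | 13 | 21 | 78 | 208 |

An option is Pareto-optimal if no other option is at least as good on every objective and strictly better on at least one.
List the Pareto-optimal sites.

A: not dominated (best dock doors).
B: not dominated.
C: not dominated (best highway distance).
D: not dominated.
E: dominated by G (dock doors 22≥11, highway distance 12≤12, floor area 95≥57, lease 102≤324).
F: not dominated (best floor area).
G: not dominated (best lease).
H: dominated by G (dock doors 22≥13, highway distance 12≤21, floor area 95≥78, lease 102≤208).

A, B, C, D, F, G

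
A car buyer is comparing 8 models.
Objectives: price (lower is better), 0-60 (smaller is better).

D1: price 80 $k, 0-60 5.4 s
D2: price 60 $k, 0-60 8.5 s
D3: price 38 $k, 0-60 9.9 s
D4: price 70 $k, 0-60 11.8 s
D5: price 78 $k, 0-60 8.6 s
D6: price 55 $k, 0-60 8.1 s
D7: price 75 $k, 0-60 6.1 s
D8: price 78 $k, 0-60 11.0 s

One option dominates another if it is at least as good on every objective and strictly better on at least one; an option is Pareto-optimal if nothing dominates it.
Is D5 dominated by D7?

D7 vs D5: price 75≤78, 0-60 6.1≤8.6 — D7 is at least as good on every objective with at least one strict improvement.

Yes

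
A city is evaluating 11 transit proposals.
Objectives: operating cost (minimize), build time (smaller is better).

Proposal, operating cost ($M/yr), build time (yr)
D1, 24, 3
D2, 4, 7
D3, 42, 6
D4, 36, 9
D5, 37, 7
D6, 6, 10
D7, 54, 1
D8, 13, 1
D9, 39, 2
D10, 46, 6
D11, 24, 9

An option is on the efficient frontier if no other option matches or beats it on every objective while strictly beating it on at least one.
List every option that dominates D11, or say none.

D1: operating cost 24≤24, build time 3≤9 — dominates D11.
D2: operating cost 4≤24, build time 7≤9 — dominates D11.
D8: operating cost 13≤24, build time 1≤9 — dominates D11.
Others (D3, D4, D5, D6, D7, D9, D10) are each worse than D11 on at least one objective.

D1, D2, D8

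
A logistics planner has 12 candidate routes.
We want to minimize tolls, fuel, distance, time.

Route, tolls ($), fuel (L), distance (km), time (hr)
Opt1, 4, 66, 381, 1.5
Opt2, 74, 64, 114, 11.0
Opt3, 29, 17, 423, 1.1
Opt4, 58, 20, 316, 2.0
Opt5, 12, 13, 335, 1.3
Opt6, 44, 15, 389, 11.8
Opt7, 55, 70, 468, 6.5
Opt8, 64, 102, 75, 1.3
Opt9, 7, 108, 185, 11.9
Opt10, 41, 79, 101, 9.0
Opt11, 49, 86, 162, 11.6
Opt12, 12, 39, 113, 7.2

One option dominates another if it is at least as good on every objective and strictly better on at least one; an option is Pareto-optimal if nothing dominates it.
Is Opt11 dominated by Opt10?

Yes

Opt10 vs Opt11: tolls 41≤49, fuel 79≤86, distance 101≤162, time 9.0≤11.6 — Opt10 is at least as good on every objective with at least one strict improvement.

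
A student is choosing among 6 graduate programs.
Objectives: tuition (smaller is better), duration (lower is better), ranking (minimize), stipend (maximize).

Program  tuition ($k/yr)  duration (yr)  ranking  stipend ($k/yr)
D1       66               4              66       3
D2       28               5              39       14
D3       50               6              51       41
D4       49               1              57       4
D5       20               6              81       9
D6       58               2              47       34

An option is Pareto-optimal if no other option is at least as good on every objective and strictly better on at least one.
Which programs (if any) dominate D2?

none

D1: worse on tuition (66 vs 28).
D3: worse on tuition (50 vs 28).
D4: worse on tuition (49 vs 28).
D5: worse on duration (6 vs 5).
D6: worse on tuition (58 vs 28).
No option dominates D2.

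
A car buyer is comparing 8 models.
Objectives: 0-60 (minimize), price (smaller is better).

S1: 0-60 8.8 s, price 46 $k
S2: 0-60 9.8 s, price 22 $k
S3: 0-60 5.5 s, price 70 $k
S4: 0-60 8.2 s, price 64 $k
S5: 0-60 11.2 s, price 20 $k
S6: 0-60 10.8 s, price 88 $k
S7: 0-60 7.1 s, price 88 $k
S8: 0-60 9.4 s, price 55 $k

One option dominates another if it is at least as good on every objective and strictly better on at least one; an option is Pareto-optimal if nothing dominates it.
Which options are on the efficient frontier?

S1, S2, S3, S4, S5

S1: not dominated.
S2: not dominated.
S3: not dominated (best 0-60).
S4: not dominated.
S5: not dominated (best price).
S6: dominated by S1 (0-60 8.8≤10.8, price 46≤88).
S7: dominated by S3 (0-60 5.5≤7.1, price 70≤88).
S8: dominated by S1 (0-60 8.8≤9.4, price 46≤55).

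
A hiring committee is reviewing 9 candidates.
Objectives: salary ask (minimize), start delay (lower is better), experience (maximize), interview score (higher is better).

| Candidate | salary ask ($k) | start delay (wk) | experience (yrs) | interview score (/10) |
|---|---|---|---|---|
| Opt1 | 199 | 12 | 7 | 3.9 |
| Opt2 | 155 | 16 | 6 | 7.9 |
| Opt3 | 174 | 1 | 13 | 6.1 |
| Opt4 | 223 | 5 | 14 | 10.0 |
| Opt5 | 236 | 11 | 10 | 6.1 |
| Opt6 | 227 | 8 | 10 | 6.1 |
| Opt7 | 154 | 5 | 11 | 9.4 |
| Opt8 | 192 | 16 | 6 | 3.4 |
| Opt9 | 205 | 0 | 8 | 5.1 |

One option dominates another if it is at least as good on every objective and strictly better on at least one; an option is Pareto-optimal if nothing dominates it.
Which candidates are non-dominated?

Opt3, Opt4, Opt7, Opt9

Opt1: dominated by Opt3 (salary ask 174≤199, start delay 1≤12, experience 13≥7, interview score 6.1≥3.9).
Opt2: dominated by Opt7 (salary ask 154≤155, start delay 5≤16, experience 11≥6, interview score 9.4≥7.9).
Opt3: not dominated.
Opt4: not dominated (best experience).
Opt5: dominated by Opt3 (salary ask 174≤236, start delay 1≤11, experience 13≥10, interview score 6.1≥6.1).
Opt6: dominated by Opt3 (salary ask 174≤227, start delay 1≤8, experience 13≥10, interview score 6.1≥6.1).
Opt7: not dominated (best salary ask).
Opt8: dominated by Opt2 (salary ask 155≤192, start delay 16≤16, experience 6≥6, interview score 7.9≥3.4).
Opt9: not dominated (best start delay).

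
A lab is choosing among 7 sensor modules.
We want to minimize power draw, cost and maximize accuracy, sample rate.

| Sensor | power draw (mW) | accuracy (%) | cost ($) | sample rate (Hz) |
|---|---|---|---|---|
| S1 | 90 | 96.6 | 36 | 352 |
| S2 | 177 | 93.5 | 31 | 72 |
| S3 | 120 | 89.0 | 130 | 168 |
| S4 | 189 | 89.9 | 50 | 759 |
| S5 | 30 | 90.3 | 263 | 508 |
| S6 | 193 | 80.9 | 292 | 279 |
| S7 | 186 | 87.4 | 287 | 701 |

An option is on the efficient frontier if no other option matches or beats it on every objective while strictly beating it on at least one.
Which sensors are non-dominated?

S1, S2, S4, S5, S7

S1: not dominated (best accuracy).
S2: not dominated (best cost).
S3: dominated by S1 (power draw 90≤120, accuracy 96.6≥89.0, cost 36≤130, sample rate 352≥168).
S4: not dominated (best sample rate).
S5: not dominated (best power draw).
S6: dominated by S1 (power draw 90≤193, accuracy 96.6≥80.9, cost 36≤292, sample rate 352≥279).
S7: not dominated.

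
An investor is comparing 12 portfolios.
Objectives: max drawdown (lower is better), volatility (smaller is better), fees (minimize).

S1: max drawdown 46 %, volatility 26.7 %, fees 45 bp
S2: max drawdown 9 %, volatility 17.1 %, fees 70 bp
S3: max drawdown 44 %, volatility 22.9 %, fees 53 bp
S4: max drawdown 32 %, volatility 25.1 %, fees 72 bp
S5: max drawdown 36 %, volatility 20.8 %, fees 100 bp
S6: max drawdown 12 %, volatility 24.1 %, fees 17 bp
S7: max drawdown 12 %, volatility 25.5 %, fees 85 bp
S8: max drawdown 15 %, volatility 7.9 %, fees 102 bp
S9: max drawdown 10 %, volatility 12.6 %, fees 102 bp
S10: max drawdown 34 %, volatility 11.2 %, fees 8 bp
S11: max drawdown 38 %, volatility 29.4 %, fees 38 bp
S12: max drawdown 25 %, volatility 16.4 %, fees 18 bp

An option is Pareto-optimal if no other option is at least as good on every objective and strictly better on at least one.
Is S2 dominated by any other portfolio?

S1: worse on max drawdown (46 vs 9).
S3: worse on max drawdown (44 vs 9).
S4: worse on max drawdown (32 vs 9).
S5: worse on max drawdown (36 vs 9).
S6: worse on max drawdown (12 vs 9).
S7: worse on max drawdown (12 vs 9).
S8: worse on max drawdown (15 vs 9).
S9: worse on max drawdown (10 vs 9).
S10: worse on max drawdown (34 vs 9).
S11: worse on max drawdown (38 vs 9).
S12: worse on max drawdown (25 vs 9).
No option is at least as good as S2 on every objective and strictly better on one.

No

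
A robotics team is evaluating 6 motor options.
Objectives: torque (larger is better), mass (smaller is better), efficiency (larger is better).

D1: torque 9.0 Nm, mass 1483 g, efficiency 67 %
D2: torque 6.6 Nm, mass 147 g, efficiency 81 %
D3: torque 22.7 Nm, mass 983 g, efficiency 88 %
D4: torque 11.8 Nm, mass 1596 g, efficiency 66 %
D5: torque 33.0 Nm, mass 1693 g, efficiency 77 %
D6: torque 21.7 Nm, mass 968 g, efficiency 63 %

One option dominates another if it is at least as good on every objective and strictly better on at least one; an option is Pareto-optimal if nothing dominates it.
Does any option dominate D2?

D1: worse on mass (1483 vs 147).
D3: worse on mass (983 vs 147).
D4: worse on mass (1596 vs 147).
D5: worse on mass (1693 vs 147).
D6: worse on mass (968 vs 147).
No option is at least as good as D2 on every objective and strictly better on one.

No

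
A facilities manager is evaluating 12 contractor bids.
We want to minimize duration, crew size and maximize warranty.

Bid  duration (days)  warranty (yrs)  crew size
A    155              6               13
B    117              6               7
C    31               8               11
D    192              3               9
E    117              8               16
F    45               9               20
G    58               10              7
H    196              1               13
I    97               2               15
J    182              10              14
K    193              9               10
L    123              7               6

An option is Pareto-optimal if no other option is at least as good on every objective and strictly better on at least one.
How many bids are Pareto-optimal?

A: dominated by B (duration 117≤155, warranty 6≥6, crew size 7≤13).
B: dominated by G (duration 58≤117, warranty 10≥6, crew size 7≤7).
C: not dominated (best duration).
D: dominated by B (duration 117≤192, warranty 6≥3, crew size 7≤9).
E: dominated by C (duration 31≤117, warranty 8≥8, crew size 11≤16).
F: not dominated.
G: not dominated.
H: dominated by A (duration 155≤196, warranty 6≥1, crew size 13≤13).
I: dominated by C (duration 31≤97, warranty 8≥2, crew size 11≤15).
J: dominated by G (duration 58≤182, warranty 10≥10, crew size 7≤14).
K: dominated by G (duration 58≤193, warranty 10≥9, crew size 7≤10).
L: not dominated (best crew size).
Pareto-optimal: C, F, G, L → 4.

4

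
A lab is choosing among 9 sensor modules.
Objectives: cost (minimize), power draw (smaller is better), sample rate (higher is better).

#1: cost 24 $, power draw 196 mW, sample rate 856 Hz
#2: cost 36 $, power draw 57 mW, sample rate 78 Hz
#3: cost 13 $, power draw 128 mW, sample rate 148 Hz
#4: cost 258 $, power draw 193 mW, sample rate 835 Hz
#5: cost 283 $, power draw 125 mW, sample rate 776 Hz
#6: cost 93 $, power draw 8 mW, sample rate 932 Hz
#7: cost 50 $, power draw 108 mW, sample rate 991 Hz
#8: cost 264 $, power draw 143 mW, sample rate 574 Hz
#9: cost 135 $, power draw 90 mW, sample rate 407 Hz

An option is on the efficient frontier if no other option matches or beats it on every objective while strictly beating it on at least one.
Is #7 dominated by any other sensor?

No

#1: worse on power draw (196 vs 108).
#2: worse on sample rate (78 vs 991).
#3: worse on power draw (128 vs 108).
#4: worse on cost (258 vs 50).
#5: worse on cost (283 vs 50).
#6: worse on cost (93 vs 50).
#8: worse on cost (264 vs 50).
#9: worse on cost (135 vs 50).
No option is at least as good as #7 on every objective and strictly better on one.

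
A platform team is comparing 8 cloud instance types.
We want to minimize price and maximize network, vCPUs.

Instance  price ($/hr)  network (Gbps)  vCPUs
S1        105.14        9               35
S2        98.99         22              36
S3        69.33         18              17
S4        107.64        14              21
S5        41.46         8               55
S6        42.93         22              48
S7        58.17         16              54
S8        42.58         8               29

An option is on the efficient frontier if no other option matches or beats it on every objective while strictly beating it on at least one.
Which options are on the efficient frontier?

S5, S6, S7

S1: dominated by S2 (price 98.99≤105.14, network 22≥9, vCPUs 36≥35).
S2: dominated by S6 (price 42.93≤98.99, network 22≥22, vCPUs 48≥36).
S3: dominated by S6 (price 42.93≤69.33, network 22≥18, vCPUs 48≥17).
S4: dominated by S2 (price 98.99≤107.64, network 22≥14, vCPUs 36≥21).
S5: not dominated (best price).
S6: not dominated.
S7: not dominated.
S8: dominated by S5 (price 41.46≤42.58, network 8≥8, vCPUs 55≥29).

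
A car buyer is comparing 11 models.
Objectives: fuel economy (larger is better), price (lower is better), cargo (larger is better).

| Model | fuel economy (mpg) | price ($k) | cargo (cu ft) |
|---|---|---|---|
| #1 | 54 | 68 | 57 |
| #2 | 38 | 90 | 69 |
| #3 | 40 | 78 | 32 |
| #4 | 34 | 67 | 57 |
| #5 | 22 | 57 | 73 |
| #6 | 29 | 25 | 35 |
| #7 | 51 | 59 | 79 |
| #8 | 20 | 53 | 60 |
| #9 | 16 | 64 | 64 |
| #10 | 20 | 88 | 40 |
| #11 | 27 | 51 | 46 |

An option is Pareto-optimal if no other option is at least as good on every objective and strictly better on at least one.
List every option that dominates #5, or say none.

none

#1: worse on price (68 vs 57).
#2: worse on price (90 vs 57).
#3: worse on price (78 vs 57).
#4: worse on price (67 vs 57).
#6: worse on cargo (35 vs 73).
#7: worse on price (59 vs 57).
#8: worse on fuel economy (20 vs 22).
#9: worse on fuel economy (16 vs 22).
#10: worse on fuel economy (20 vs 22).
#11: worse on cargo (46 vs 73).
No option dominates #5.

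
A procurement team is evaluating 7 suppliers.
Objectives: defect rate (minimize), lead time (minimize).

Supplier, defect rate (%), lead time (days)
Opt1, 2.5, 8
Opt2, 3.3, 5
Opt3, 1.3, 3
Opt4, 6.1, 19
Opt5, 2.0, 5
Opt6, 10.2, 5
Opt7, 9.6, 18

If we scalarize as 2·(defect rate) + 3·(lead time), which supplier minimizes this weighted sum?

Opt3

Opt1: 2·2.5 + 3·8 = 29.0
Opt2: 2·3.3 + 3·5 = 21.6
Opt3: 2·1.3 + 3·3 = 11.6
Opt4: 2·6.1 + 3·19 = 69.2
Opt5: 2·2.0 + 3·5 = 19.0
Opt6: 2·10.2 + 3·5 = 35.4
Opt7: 2·9.6 + 3·18 = 73.2
Lowest: Opt3 at 11.6.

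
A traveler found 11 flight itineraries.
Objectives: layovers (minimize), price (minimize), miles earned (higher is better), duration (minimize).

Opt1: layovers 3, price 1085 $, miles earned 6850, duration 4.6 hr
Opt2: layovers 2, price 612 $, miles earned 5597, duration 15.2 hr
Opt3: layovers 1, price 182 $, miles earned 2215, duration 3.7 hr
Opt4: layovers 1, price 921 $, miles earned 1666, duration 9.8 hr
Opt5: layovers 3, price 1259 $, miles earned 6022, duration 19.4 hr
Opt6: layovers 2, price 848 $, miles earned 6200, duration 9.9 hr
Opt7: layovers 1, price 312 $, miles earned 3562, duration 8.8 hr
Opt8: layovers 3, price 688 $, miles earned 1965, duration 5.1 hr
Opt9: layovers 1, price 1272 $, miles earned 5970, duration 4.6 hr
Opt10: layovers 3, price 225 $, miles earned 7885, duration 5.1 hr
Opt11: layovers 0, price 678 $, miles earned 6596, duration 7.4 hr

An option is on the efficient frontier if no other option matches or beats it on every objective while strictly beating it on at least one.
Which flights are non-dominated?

Opt1, Opt2, Opt3, Opt7, Opt9, Opt10, Opt11

Opt1: not dominated.
Opt2: not dominated.
Opt3: not dominated (best price).
Opt4: dominated by Opt3 (layovers 1≤1, price 182≤921, miles earned 2215≥1666, duration 3.7≤9.8).
Opt5: dominated by Opt1 (layovers 3≤3, price 1085≤1259, miles earned 6850≥6022, duration 4.6≤19.4).
Opt6: dominated by Opt11 (layovers 0≤2, price 678≤848, miles earned 6596≥6200, duration 7.4≤9.9).
Opt7: not dominated.
Opt8: dominated by Opt3 (layovers 1≤3, price 182≤688, miles earned 2215≥1965, duration 3.7≤5.1).
Opt9: not dominated.
Opt10: not dominated (best miles earned).
Opt11: not dominated (best layovers).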